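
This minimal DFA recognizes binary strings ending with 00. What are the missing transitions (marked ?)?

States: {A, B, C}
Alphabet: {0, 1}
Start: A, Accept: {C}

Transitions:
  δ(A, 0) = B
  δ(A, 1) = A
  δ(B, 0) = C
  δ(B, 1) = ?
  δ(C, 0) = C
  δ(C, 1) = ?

From the language and accept set, identify what each state tracks — A: last symbol not 0; B: one trailing 0; C: two trailing 0's.
Each missing δ(q, a) is the state matching the new tracked value after reading a.
δ(B, 1) = A; δ(C, 1) = A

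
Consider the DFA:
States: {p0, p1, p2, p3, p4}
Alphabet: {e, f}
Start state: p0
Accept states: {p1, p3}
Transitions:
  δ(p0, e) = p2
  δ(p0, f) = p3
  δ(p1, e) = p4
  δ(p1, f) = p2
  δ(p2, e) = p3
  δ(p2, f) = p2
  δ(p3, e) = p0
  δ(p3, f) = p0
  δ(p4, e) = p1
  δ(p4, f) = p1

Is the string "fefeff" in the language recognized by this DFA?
Processing string "fefeff":
  p0 --f--> p3
  p3 --e--> p0
  p0 --f--> p3
  p3 --e--> p0
  p0 --f--> p3
  p3 --f--> p0
Final state: p0
Accept states: {p1, p3}
No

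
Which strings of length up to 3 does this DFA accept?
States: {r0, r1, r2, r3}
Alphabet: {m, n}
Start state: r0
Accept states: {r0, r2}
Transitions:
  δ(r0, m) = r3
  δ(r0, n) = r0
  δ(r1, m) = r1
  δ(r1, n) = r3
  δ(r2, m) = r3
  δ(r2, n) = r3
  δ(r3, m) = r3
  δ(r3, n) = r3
ε, n, nn, nnn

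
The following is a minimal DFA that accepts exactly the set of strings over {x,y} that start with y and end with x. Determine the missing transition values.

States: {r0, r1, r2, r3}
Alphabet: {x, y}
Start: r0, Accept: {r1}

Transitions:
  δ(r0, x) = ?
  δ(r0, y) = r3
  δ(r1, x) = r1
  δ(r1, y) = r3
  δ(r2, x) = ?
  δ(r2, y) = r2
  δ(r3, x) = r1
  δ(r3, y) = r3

From the language and accept set, identify what each state tracks — r0: no input read; r1: started with y, last symbol x; r2: started with x (dead); r3: started with y, last symbol y.
Each missing δ(q, a) is the state matching the new tracked value after reading a.
δ(r0, x) = r2; δ(r2, x) = r2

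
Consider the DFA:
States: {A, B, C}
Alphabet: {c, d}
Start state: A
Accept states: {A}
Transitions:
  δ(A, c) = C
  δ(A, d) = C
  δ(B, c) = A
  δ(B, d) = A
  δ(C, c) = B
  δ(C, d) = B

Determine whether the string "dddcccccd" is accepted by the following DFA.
Processing string "dddcccccd":
  A --d--> C
  C --d--> B
  B --d--> A
  A --c--> C
  C --c--> B
  B --c--> A
  A --c--> C
  C --c--> B
  B --d--> A
Final state: A
Accept states: {A}
Yes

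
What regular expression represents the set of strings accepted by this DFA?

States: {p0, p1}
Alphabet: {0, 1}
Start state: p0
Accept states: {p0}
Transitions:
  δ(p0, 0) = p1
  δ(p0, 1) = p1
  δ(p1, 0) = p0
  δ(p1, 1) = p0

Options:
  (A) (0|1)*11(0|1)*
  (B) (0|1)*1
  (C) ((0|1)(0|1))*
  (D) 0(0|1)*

Check each option against the DFA on short strings; one disagreement eliminates an option:
  (A) (0|1)*11(0|1)*: on ε the DFA stays in p0 and accepts (p0 ∈ Accept), but the regex does not match it → eliminate
  (B) (0|1)*1: on ε the DFA stays in p0 and accepts (p0 ∈ Accept), but the regex does not match it → eliminate
  (C) ((0|1)(0|1))*: agrees with the DFA on every string of length ≤ 6
  (D) 0(0|1)*: on ε the DFA stays in p0 and accepts (p0 ∈ Accept), but the regex does not match it → eliminate
Only (C) is consistent with the DFA.
(C) ((0|1)(0|1))*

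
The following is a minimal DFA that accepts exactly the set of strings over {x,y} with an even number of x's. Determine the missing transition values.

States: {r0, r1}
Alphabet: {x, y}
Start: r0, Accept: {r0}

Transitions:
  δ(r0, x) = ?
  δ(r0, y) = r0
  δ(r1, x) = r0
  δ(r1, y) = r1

From the language and accept set, identify what each state tracks — r0: even number of x's so far; r1: odd number of x's so far.
Each missing δ(q, a) is the state matching the new tracked value after reading a.
δ(r0, x) = r1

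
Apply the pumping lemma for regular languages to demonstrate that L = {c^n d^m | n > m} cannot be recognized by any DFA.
Assume L is regular with pumping length p. Idea: pumping down the c-block drops the c-count to at most the d-count.
Choose s = c^(p+1) d^p ∈ L (|s| = 2p+1 ≥ p). By the pumping lemma, s = xyz with |xy| ≤ p, |y| > 0, so y = c^k with k ≥ 1. Take i = 0: xz = c^(p+1−k) d^p. Since k ≥ 1, p+1−k ≤ p, so the number of c's is no longer strictly greater than the number of d's, hence xz ∉ L.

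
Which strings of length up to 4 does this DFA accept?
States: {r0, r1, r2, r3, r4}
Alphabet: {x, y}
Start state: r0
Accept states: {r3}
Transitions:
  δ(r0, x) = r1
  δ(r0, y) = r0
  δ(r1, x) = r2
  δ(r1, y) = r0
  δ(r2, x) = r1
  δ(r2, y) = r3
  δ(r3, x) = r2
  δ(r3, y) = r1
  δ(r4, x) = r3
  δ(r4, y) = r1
xxy, yxxy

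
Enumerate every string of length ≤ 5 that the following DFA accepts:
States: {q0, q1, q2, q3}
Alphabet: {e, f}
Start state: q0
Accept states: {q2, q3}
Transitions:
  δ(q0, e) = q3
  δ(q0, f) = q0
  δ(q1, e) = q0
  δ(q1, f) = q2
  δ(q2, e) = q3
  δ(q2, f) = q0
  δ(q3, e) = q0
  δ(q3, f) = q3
e, ef, fe, eee, eff, fef, ffe, eeef, eefe, efee, efff, feee, feff, ffef, fffe, eeeee, eeeff, eefef, eeffe, efeef, efefe, effee, effff, feeef, feefe, fefee, fefff, ffeee, ffeff, fffef, ffffe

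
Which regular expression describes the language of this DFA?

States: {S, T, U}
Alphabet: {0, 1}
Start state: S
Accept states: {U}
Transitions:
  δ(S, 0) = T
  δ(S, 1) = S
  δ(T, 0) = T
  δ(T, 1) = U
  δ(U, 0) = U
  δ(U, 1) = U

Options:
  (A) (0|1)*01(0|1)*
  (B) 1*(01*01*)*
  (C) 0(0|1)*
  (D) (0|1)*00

Check each option against the DFA on short strings; one disagreement eliminates an option:
  (A) (0|1)*01(0|1)*: agrees with the DFA on every string of length ≤ 6
  (B) 1*(01*01*)*: on ε the DFA stays in S and rejects (S ∉ Accept), but the regex matches it → eliminate
  (C) 0(0|1)*: on '0' the DFA goes S → T and rejects (T ∉ Accept), but the regex matches it → eliminate
  (D) (0|1)*00: on '00' the DFA goes S → T → T and rejects (T ∉ Accept), but the regex matches it → eliminate
Only (A) is consistent with the DFA.
(A) (0|1)*01(0|1)*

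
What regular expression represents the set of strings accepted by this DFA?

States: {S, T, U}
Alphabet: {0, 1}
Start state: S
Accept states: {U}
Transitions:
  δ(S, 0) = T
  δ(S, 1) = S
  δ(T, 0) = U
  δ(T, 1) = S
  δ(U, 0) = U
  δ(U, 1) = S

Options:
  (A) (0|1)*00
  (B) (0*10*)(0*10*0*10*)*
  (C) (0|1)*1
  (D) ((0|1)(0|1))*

Check each option against the DFA on short strings; one disagreement eliminates an option:
  (A) (0|1)*00: agrees with the DFA on every string of length ≤ 6
  (B) (0*10*)(0*10*0*10*)*: on '1' the DFA goes S → S and rejects (S ∉ Accept), but the regex matches it → eliminate
  (C) (0|1)*1: on '1' the DFA goes S → S and rejects (S ∉ Accept), but the regex matches it → eliminate
  (D) ((0|1)(0|1))*: on ε the DFA stays in S and rejects (S ∉ Accept), but the regex matches it → eliminate
Only (A) is consistent with the DFA.
(A) (0|1)*00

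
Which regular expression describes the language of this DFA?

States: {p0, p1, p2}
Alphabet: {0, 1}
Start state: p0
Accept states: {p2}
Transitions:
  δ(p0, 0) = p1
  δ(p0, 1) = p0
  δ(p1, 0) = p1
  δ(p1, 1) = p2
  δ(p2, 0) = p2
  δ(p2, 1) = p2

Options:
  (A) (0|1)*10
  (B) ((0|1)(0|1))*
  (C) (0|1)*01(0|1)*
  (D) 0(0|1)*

Check each option against the DFA on short strings; one disagreement eliminates an option:
  (A) (0|1)*10: on '01' the DFA goes p0 → p1 → p2 and accepts (p2 ∈ Accept), but the regex does not match it → eliminate
  (B) ((0|1)(0|1))*: on ε the DFA stays in p0 and rejects (p0 ∉ Accept), but the regex matches it → eliminate
  (C) (0|1)*01(0|1)*: agrees with the DFA on every string of length ≤ 6
  (D) 0(0|1)*: on '0' the DFA goes p0 → p1 and rejects (p1 ∉ Accept), but the regex matches it → eliminate
Only (C) is consistent with the DFA.
(C) (0|1)*01(0|1)*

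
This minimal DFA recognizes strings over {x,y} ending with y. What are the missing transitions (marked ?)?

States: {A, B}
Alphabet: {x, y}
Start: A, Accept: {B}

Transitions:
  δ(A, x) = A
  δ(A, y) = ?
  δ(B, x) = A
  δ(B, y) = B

From the language and accept set, identify what each state tracks — A: last symbol not y; B: last symbol is y.
Each missing δ(q, a) is the state matching the new tracked value after reading a.
δ(A, y) = B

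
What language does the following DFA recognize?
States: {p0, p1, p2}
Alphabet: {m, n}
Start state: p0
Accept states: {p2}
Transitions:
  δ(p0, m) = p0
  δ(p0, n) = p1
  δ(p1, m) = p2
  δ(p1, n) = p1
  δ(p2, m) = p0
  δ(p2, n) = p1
Testing a few strings:
  'mnnm' → accept
  'nmm' → reject
  'nnm' → accept
  'mm' → reject
State roles: p0=no suffix match; p1=one trailing n; p2=suffix is nm
All strings over {m,n} ending with nm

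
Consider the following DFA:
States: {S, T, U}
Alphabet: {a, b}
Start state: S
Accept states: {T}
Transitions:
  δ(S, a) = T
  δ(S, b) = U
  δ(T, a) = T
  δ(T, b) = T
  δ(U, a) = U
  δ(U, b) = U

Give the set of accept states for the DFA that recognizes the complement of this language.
Complement accept states = All states \ Original accept states
= {S, T, U} \ {T}
{S, U}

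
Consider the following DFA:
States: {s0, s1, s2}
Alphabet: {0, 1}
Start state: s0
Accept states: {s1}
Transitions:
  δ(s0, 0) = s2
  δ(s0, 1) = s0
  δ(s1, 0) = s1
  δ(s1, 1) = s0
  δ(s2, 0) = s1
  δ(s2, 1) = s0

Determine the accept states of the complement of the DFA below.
Complement accept states = All states \ Original accept states
= {s0, s1, s2} \ {s1}
{s0, s2}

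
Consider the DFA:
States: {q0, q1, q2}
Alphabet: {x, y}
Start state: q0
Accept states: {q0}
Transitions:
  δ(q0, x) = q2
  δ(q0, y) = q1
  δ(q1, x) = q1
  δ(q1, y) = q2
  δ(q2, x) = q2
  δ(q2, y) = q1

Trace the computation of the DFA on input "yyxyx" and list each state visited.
read 'y': q0 → q1
  read 'y': q1 → q2
  read 'x': q2 → q2
  read 'y': q2 → q1
  read 'x': q1 → q1
q0 -> q1 -> q2 -> q2 -> q1 -> q1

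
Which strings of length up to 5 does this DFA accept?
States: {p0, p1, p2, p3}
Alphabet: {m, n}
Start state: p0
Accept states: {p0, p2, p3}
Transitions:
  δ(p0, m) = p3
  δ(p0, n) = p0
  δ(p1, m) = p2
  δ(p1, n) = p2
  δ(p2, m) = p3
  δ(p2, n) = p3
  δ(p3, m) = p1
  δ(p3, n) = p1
ε, m, n, nm, nn, mmm, mmn, mnm, mnn, nnm, nnn, mmmm, mmmn, mmnm, mmnn, mnmm, mnmn, mnnm, mnnn, nmmm, nmmn, nmnm, nmnn, nnnm, nnnn, nmmmm, nmmmn, nmmnm, nmmnn, nmnmm, nmnmn, nmnnm, nmnnn, nnmmm, nnmmn, nnmnm, nnmnn, nnnnm, nnnnn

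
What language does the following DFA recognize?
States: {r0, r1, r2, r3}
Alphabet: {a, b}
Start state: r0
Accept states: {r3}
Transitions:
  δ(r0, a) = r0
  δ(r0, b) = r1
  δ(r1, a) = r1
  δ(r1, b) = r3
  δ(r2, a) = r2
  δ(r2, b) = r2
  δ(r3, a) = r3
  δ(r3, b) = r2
Testing a few strings:
  'ba' → reject
  'a' → reject
  'b' → reject
  'bba' → accept
State roles: r0=zero b's; r1=one b; r2=≥ three b's (dead); r3=two b's
All strings over {a,b} containing exactly two b's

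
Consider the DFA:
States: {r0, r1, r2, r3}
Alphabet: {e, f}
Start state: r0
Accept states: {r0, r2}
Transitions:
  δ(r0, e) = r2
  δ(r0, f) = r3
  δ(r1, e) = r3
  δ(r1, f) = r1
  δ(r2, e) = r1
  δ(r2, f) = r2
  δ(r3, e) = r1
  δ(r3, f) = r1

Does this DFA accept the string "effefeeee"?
Processing string "effefeeee":
  r0 --e--> r2
  r2 --f--> r2
  r2 --f--> r2
  r2 --e--> r1
  r1 --f--> r1
  r1 --e--> r3
  r3 --e--> r1
  r1 --e--> r3
  r3 --e--> r1
Final state: r1
Accept states: {r0, r2}
No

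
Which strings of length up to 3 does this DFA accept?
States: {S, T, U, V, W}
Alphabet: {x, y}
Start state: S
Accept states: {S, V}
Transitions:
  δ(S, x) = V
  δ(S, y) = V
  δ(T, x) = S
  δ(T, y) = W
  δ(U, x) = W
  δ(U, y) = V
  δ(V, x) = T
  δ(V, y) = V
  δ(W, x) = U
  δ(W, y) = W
ε, x, y, xy, yy, xxx, xyy, yxx, yyy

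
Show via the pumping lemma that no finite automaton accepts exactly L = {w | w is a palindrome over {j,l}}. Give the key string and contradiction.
Assume L is regular with pumping length p. Idea: pumping the leading j-block breaks the symmetry.
Choose s = j^p l j^p (a palindrome of length 2p+1 ≥ p). By the pumping lemma, s = xyz with |xy| ≤ p, |y| > 0, so y = j^k with k > 0 (xy lies entirely in the first j^p). Then xy²z = j^(p+k) l j^p, which is not a palindrome since p+k ≠ p.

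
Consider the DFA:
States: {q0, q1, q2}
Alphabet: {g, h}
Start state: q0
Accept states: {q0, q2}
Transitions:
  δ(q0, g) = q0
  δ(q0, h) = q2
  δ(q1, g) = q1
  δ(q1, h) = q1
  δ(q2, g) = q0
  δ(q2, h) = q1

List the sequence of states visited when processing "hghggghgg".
read 'h': q0 → q2
  read 'g': q2 → q0
  read 'h': q0 → q2
  read 'g': q2 → q0
  read 'g': q0 → q0
  read 'g': q0 → q0
  read 'h': q0 → q2
  read 'g': q2 → q0
  read 'g': q0 → q0
q0 -> q2 -> q0 -> q2 -> q0 -> q0 -> q0 -> q2 -> q0 -> q0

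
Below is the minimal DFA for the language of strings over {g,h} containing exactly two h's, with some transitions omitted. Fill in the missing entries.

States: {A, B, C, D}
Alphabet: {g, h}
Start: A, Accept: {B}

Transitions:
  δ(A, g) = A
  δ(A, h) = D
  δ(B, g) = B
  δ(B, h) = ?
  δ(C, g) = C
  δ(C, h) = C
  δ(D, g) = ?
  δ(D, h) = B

From the language and accept set, identify what each state tracks — A: zero h's; B: two h's; C: ≥ three h's (dead); D: one h.
Each missing δ(q, a) is the state matching the new tracked value after reading a.
δ(B, h) = C; δ(D, g) = D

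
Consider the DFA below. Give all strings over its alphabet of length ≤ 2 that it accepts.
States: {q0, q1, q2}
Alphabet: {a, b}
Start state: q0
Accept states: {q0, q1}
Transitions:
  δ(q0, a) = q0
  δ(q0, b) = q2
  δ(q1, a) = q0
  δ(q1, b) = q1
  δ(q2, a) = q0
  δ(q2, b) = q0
ε, a, aa, ba, bb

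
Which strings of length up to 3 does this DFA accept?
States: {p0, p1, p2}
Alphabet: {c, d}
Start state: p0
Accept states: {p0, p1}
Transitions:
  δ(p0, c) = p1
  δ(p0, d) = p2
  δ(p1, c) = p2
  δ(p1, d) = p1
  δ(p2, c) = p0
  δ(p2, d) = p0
ε, c, cd, dc, dd, ccc, ccd, cdd, dcc, ddc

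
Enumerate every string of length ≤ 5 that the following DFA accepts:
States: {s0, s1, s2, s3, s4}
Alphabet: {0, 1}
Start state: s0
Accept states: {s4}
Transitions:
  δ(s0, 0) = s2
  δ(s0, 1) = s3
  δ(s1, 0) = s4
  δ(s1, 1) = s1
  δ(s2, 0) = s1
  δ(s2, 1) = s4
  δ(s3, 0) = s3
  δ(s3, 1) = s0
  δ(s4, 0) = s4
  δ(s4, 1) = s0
01, 000, 010, 0000, 0010, 0100, 1101, 00000, 00100, 00110, 01000, 01101, 10101, 11000, 11010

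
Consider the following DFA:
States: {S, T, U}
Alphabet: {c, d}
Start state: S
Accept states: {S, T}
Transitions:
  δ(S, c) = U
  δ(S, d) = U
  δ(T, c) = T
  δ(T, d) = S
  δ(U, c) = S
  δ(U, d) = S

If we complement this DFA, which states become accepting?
Complement accept states = All states \ Original accept states
= {S, T, U} \ {S, T}
{U}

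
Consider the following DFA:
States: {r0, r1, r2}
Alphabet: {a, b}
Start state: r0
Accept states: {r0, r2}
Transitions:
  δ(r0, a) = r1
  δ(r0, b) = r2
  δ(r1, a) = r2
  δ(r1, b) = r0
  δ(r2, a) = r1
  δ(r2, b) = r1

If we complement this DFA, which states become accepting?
Complement accept states = All states \ Original accept states
= {r0, r1, r2} \ {r0, r2}
{r1}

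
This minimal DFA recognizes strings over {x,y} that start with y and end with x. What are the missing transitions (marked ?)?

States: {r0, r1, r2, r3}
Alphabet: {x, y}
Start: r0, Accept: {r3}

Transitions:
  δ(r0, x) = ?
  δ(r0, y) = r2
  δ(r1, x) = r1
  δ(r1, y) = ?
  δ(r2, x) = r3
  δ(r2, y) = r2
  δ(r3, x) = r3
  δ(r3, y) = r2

From the language and accept set, identify what each state tracks — r0: no input read; r1: started with x (dead); r2: started with y, last symbol y; r3: started with y, last symbol x.
Each missing δ(q, a) is the state matching the new tracked value after reading a.
δ(r0, x) = r1; δ(r1, y) = r1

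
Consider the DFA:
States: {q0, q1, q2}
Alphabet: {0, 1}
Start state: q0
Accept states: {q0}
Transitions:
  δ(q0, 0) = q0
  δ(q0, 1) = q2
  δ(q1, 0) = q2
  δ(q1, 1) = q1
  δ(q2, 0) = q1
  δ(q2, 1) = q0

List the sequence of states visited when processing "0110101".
read '0': q0 → q0
  read '1': q0 → q2
  read '1': q2 → q0
  read '0': q0 → q0
  read '1': q0 → q2
  read '0': q2 → q1
  read '1': q1 → q1
q0 -> q0 -> q2 -> q0 -> q0 -> q2 -> q1 -> q1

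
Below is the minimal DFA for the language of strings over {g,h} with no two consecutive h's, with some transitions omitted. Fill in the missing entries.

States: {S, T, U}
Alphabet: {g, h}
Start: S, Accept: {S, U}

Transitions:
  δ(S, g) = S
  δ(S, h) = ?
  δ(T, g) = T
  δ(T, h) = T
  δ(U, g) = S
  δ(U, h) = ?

From the language and accept set, identify what each state tracks — S: last symbol not h (ok); T: saw hh (dead); U: last symbol h (ok).
Each missing δ(q, a) is the state matching the new tracked value after reading a.
δ(S, h) = U; δ(U, h) = T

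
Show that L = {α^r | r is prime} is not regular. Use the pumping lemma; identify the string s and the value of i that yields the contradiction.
Assume L is regular with pumping length p. Idea: pumping by a suitable count produces a composite length.
Let q be a prime with q ≥ p and choose s = α^q ∈ L. By the pumping lemma, s = xyz with |xy| ≤ p, |y| = k ≥ 1. Take i = q+1: |xy^(q+1)z| = q + q·k = q(1+k). Since q ≥ 2 and 1+k ≥ 2, q(1+k) is composite, so xy^(q+1)z ∉ L.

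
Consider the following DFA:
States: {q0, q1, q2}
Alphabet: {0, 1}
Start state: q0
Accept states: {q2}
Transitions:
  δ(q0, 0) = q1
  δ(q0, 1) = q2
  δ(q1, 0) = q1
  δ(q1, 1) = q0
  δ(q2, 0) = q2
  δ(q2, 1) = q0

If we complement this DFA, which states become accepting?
Complement accept states = All states \ Original accept states
= {q0, q1, q2} \ {q2}
{q0, q1}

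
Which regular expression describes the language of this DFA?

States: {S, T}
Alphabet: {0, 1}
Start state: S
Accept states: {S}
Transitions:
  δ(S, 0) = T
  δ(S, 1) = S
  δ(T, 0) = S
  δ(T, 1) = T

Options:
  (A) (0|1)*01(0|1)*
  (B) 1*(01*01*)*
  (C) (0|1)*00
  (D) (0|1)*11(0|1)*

Check each option against the DFA on short strings; one disagreement eliminates an option:
  (A) (0|1)*01(0|1)*: on ε the DFA stays in S and accepts (S ∈ Accept), but the regex does not match it → eliminate
  (B) 1*(01*01*)*: agrees with the DFA on every string of length ≤ 6
  (C) (0|1)*00: on ε the DFA stays in S and accepts (S ∈ Accept), but the regex does not match it → eliminate
  (D) (0|1)*11(0|1)*: on ε the DFA stays in S and accepts (S ∈ Accept), but the regex does not match it → eliminate
Only (B) is consistent with the DFA.
(B) 1*(01*01*)*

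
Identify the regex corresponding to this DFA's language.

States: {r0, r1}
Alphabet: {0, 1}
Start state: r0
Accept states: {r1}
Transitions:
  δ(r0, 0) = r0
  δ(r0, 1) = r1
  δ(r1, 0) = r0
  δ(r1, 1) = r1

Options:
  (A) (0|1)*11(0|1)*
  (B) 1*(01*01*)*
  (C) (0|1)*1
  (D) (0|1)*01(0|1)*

Check each option against the DFA on short strings; one disagreement eliminates an option:
  (A) (0|1)*11(0|1)*: on '1' the DFA goes r0 → r1 and accepts (r1 ∈ Accept), but the regex does not match it → eliminate
  (B) 1*(01*01*)*: on ε the DFA stays in r0 and rejects (r0 ∉ Accept), but the regex matches it → eliminate
  (C) (0|1)*1: agrees with the DFA on every string of length ≤ 6
  (D) (0|1)*01(0|1)*: on '1' the DFA goes r0 → r1 and accepts (r1 ∈ Accept), but the regex does not match it → eliminate
Only (C) is consistent with the DFA.
(C) (0|1)*1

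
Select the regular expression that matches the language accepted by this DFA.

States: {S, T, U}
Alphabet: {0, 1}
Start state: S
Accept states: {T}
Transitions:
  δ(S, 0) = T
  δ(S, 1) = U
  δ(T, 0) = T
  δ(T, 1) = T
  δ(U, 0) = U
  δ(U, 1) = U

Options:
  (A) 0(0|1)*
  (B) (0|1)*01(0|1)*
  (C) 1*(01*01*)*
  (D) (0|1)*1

Check each option against the DFA on short strings; one disagreement eliminates an option:
  (A) 0(0|1)*: agrees with the DFA on every string of length ≤ 6
  (B) (0|1)*01(0|1)*: on '0' the DFA goes S → T and accepts (T ∈ Accept), but the regex does not match it → eliminate
  (C) 1*(01*01*)*: on ε the DFA stays in S and rejects (S ∉ Accept), but the regex matches it → eliminate
  (D) (0|1)*1: on '0' the DFA goes S → T and accepts (T ∈ Accept), but the regex does not match it → eliminate
Only (A) is consistent with the DFA.
(A) 0(0|1)*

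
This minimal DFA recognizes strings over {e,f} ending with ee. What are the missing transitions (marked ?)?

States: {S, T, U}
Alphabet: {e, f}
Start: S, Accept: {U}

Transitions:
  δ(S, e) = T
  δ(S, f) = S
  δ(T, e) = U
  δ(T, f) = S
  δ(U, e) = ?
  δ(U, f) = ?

From the language and accept set, identify what each state tracks — S: last symbol not e; T: one trailing e; U: two trailing e's.
Each missing δ(q, a) is the state matching the new tracked value after reading a.
δ(U, e) = U; δ(U, f) = S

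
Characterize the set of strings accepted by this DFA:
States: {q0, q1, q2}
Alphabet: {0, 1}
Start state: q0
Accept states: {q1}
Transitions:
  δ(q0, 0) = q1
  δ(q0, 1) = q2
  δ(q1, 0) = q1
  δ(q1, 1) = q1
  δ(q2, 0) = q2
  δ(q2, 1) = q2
Testing a few strings:
  '01' → accept
  '000' → accept
  '00' → accept
  '010' → accept
State roles: q0=no input read; q1=started with 0; q2=started with 1 (dead)
All binary strings starting with 0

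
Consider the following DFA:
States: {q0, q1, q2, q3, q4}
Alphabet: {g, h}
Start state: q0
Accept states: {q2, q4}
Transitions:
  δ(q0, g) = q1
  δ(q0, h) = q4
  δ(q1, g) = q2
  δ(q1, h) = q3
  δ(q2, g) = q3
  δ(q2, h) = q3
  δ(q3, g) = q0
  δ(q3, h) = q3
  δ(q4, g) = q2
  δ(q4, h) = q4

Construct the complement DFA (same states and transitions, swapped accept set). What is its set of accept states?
Complement accept states = All states \ Original accept states
= {q0, q1, q2, q3, q4} \ {q2, q4}
{q0, q1, q3}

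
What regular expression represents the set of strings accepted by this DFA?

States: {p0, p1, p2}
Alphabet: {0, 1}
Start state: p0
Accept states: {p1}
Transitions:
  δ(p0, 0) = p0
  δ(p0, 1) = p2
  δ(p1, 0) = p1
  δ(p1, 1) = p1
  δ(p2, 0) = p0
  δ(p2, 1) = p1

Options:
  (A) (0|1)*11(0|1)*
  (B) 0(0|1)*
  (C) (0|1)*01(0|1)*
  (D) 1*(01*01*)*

Check each option against the DFA on short strings; one disagreement eliminates an option:
  (A) (0|1)*11(0|1)*: agrees with the DFA on every string of length ≤ 6
  (B) 0(0|1)*: on '0' the DFA goes p0 → p0 and rejects (p0 ∉ Accept), but the regex matches it → eliminate
  (C) (0|1)*01(0|1)*: on '01' the DFA goes p0 → p0 → p2 and rejects (p2 ∉ Accept), but the regex matches it → eliminate
  (D) 1*(01*01*)*: on ε the DFA stays in p0 and rejects (p0 ∉ Accept), but the regex matches it → eliminate
Only (A) is consistent with the DFA.
(A) (0|1)*11(0|1)*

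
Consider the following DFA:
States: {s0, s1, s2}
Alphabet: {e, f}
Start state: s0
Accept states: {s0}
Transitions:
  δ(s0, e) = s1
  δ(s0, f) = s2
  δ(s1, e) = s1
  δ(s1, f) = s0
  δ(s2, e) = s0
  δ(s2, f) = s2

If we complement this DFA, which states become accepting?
Complement accept states = All states \ Original accept states
= {s0, s1, s2} \ {s0}
{s1, s2}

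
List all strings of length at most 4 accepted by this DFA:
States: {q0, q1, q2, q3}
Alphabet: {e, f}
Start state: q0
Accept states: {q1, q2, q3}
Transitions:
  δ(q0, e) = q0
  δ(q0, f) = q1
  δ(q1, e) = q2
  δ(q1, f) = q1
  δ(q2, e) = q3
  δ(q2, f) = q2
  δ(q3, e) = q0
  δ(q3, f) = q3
f, ef, fe, ff, eef, efe, eff, fee, fef, ffe, fff, eeef, eefe, eeff, efee, efef, effe, efff, feef, fefe, feff, ffee, ffef, fffe, ffff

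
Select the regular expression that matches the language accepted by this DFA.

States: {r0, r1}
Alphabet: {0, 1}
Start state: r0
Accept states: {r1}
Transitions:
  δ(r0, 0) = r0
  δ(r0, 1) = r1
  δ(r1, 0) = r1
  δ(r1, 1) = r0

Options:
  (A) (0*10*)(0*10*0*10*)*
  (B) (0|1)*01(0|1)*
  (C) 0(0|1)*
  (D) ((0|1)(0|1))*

Check each option against the DFA on short strings; one disagreement eliminates an option:
  (A) (0*10*)(0*10*0*10*)*: agrees with the DFA on every string of length ≤ 6
  (B) (0|1)*01(0|1)*: on '1' the DFA goes r0 → r1 and accepts (r1 ∈ Accept), but the regex does not match it → eliminate
  (C) 0(0|1)*: on '0' the DFA goes r0 → r0 and rejects (r0 ∉ Accept), but the regex matches it → eliminate
  (D) ((0|1)(0|1))*: on ε the DFA stays in r0 and rejects (r0 ∉ Accept), but the regex matches it → eliminate
Only (A) is consistent with the DFA.
(A) (0*10*)(0*10*0*10*)*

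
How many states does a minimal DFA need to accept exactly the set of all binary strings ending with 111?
By Myhill–Nerode, count the distinguishable equivalence classes: 4 classes — one per longest suffix of the input that is a prefix of '111' (lengths 0 through 3); only the length-3 class is accepting.
4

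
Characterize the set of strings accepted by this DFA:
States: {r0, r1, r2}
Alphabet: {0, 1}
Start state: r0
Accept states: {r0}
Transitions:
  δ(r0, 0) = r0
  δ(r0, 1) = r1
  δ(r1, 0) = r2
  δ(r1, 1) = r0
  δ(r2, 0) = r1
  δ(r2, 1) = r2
Testing a few strings:
  '110' → accept
  '0' → accept
  '11' → accept
  '01' → reject
State roles: r0=value ≡ 0 (mod 3); r1=value ≡ 1 (mod 3); r2=value ≡ 2 (mod 3)
All binary strings representing a multiple of 3 (read in base 2; leading zeros allowed and ε counts as 0)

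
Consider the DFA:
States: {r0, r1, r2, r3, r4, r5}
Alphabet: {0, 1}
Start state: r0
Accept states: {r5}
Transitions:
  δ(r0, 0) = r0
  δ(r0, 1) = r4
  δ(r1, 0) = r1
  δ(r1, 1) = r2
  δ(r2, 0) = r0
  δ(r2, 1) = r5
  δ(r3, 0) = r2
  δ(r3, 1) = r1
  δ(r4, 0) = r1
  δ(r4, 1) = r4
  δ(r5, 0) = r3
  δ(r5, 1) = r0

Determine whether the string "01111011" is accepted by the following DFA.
Processing string "01111011":
  r0 --0--> r0
  r0 --1--> r4
  r4 --1--> r4
  r4 --1--> r4
  r4 --1--> r4
  r4 --0--> r1
  r1 --1--> r2
  r2 --1--> r5
Final state: r5
Accept states: {r5}
Yes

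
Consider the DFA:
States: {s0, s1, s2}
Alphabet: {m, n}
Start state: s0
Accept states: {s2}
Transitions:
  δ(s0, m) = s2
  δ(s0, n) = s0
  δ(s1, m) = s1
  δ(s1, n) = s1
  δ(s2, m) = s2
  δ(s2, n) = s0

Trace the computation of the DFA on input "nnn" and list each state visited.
read 'n': s0 → s0
  read 'n': s0 → s0
  read 'n': s0 → s0
s0 -> s0 -> s0 -> s0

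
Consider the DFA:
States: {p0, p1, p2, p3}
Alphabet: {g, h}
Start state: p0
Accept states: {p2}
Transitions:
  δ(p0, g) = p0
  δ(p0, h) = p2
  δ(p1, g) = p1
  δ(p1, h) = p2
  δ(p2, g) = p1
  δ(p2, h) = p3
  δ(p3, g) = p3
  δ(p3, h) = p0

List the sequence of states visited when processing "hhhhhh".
read 'h': p0 → p2
  read 'h': p2 → p3
  read 'h': p3 → p0
  read 'h': p0 → p2
  read 'h': p2 → p3
  read 'h': p3 → p0
p0 -> p2 -> p3 -> p0 -> p2 -> p3 -> p0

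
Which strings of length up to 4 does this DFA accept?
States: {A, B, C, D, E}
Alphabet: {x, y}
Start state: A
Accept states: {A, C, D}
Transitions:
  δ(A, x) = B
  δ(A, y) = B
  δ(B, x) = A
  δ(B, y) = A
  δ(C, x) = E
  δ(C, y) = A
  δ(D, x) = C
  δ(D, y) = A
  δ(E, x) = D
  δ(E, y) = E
ε, xx, xy, yx, yy, xxxx, xxxy, xxyx, xxyy, xyxx, xyxy, xyyx, xyyy, yxxx, yxxy, yxyx, yxyy, yyxx, yyxy, yyyx, yyyy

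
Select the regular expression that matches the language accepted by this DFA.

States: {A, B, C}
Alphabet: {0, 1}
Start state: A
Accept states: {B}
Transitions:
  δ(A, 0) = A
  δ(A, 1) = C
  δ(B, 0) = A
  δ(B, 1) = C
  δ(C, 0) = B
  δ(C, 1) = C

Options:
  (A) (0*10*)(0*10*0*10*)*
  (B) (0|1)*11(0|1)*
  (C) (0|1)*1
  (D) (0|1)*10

Check each option against the DFA on short strings; one disagreement eliminates an option:
  (A) (0*10*)(0*10*0*10*)*: on '1' the DFA goes A → C and rejects (C ∉ Accept), but the regex matches it → eliminate
  (B) (0|1)*11(0|1)*: on '10' the DFA goes A → C → B and accepts (B ∈ Accept), but the regex does not match it → eliminate
  (C) (0|1)*1: on '1' the DFA goes A → C and rejects (C ∉ Accept), but the regex matches it → eliminate
  (D) (0|1)*10: agrees with the DFA on every string of length ≤ 6
Only (D) is consistent with the DFA.
(D) (0|1)*10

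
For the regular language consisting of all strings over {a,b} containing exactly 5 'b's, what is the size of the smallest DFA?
By Myhill–Nerode, count the distinguishable equivalence classes: 7 classes — having seen 0, 1, …, 5, or >5 copies of 'b'; the count-5 class is the only accepting one and >5 is dead.
7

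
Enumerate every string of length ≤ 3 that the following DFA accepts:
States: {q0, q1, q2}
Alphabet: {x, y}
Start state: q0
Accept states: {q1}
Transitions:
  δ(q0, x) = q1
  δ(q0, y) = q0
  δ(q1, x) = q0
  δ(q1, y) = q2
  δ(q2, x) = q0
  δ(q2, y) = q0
x, yx, xxx, yyx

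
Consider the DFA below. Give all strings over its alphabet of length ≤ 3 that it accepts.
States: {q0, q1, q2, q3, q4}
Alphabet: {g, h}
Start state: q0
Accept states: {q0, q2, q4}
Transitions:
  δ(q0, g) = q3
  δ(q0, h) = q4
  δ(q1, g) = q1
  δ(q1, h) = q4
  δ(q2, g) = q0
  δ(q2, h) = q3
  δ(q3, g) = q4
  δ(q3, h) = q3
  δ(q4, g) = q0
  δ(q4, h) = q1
ε, h, gg, hg, ggg, ghg, hgh, hhh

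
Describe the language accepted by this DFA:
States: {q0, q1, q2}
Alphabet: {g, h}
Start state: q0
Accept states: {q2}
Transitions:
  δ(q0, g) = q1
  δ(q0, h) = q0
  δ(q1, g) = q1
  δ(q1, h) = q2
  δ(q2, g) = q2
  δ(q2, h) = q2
Testing a few strings:
  'hg' → reject
  'gghg' → accept
  'ghgg' → accept
  'hgg' → reject
State roles: q0=no g seen yet; q1=seen a g, waiting for h; q2=substring gh seen
All strings over {g,h} containing the substring gh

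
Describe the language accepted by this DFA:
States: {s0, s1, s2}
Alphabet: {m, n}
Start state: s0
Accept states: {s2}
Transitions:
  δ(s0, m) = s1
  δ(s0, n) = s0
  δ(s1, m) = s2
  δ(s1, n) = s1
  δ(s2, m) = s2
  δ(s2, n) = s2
Testing a few strings:
  'nn' → reject
  'm' → reject
  'mnn' → reject
  'n' → reject
State roles: s0=zero m's seen; s1=one m seen; s2=≥ two m's seen
All strings over {m,n} containing at least two m's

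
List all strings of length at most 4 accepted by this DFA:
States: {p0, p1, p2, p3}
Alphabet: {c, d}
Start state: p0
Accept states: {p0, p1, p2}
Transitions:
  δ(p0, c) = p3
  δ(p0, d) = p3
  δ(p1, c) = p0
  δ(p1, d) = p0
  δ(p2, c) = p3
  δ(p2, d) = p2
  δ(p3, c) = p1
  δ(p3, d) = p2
ε, cc, cd, dc, dd, ccc, ccd, cdd, dcc, dcd, ddd, cdcc, cdcd, cddd, ddcc, ddcd, dddd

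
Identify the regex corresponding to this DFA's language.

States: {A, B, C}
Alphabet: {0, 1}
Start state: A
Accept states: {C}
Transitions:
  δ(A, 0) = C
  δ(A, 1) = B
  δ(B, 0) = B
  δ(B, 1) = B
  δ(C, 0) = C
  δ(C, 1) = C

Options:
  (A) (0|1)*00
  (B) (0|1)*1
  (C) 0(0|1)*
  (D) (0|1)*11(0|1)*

Check each option against the DFA on short strings; one disagreement eliminates an option:
  (A) (0|1)*00: on '0' the DFA goes A → C and accepts (C ∈ Accept), but the regex does not match it → eliminate
  (B) (0|1)*1: on '0' the DFA goes A → C and accepts (C ∈ Accept), but the regex does not match it → eliminate
  (C) 0(0|1)*: agrees with the DFA on every string of length ≤ 6
  (D) (0|1)*11(0|1)*: on '0' the DFA goes A → C and accepts (C ∈ Accept), but the regex does not match it → eliminate
Only (C) is consistent with the DFA.
(C) 0(0|1)*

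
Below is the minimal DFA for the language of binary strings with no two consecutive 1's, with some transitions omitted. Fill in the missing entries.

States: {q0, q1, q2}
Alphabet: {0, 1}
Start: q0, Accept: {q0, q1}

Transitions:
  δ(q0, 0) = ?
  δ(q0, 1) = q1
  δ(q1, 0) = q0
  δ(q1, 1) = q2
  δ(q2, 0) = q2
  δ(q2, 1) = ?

From the language and accept set, identify what each state tracks — q0: last symbol not 1 (ok); q1: last symbol 1 (ok); q2: saw 11 (dead).
Each missing δ(q, a) is the state matching the new tracked value after reading a.
δ(q0, 0) = q0; δ(q2, 1) = q2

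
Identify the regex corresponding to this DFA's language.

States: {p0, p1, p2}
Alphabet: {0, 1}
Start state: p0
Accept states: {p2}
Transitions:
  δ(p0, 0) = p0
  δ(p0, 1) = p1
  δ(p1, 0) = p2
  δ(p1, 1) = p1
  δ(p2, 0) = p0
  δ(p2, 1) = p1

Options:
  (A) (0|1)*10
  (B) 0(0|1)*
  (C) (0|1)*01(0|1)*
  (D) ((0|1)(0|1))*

Check each option against the DFA on short strings; one disagreement eliminates an option:
  (A) (0|1)*10: agrees with the DFA on every string of length ≤ 6
  (B) 0(0|1)*: on '0' the DFA goes p0 → p0 and rejects (p0 ∉ Accept), but the regex matches it → eliminate
  (C) (0|1)*01(0|1)*: on '01' the DFA goes p0 → p0 → p1 and rejects (p1 ∉ Accept), but the regex matches it → eliminate
  (D) ((0|1)(0|1))*: on ε the DFA stays in p0 and rejects (p0 ∉ Accept), but the regex matches it → eliminate
Only (A) is consistent with the DFA.
(A) (0|1)*10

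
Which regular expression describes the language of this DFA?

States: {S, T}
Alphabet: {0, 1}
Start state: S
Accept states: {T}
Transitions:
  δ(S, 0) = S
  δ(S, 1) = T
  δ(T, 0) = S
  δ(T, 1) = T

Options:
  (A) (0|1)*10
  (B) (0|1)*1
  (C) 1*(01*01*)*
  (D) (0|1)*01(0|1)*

Check each option against the DFA on short strings; one disagreement eliminates an option:
  (A) (0|1)*10: on '1' the DFA goes S → T and accepts (T ∈ Accept), but the regex does not match it → eliminate
  (B) (0|1)*1: agrees with the DFA on every string of length ≤ 6
  (C) 1*(01*01*)*: on ε the DFA stays in S and rejects (S ∉ Accept), but the regex matches it → eliminate
  (D) (0|1)*01(0|1)*: on '1' the DFA goes S → T and accepts (T ∈ Accept), but the regex does not match it → eliminate
Only (B) is consistent with the DFA.
(B) (0|1)*1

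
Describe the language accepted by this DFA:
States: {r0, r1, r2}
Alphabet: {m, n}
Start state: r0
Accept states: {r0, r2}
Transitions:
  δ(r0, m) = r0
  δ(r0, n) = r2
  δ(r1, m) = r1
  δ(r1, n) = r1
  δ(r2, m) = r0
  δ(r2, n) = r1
Testing a few strings:
  'nnmn' → reject
  'm' → accept
  'mnm' → accept
  'nm' → accept
State roles: r0=last symbol not n (ok); r1=saw nn (dead); r2=last symbol n (ok)
All strings over {m,n} with no two consecutive n's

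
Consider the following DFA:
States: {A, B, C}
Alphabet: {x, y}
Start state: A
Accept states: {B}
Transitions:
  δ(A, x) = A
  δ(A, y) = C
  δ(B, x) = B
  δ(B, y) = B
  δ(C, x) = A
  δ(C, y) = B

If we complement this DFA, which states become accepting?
Complement accept states = All states \ Original accept states
= {A, B, C} \ {B}
{A, C}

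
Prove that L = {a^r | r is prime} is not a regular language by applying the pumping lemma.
Assume L is regular with pumping length p. Idea: pumping by a suitable count produces a composite length.
Let q be a prime with q ≥ p and choose s = a^q ∈ L. By the pumping lemma, s = xyz with |xy| ≤ p, |y| = k ≥ 1. Take i = q+1: |xy^(q+1)z| = q + q·k = q(1+k). Since q ≥ 2 and 1+k ≥ 2, q(1+k) is composite, so xy^(q+1)z ∉ L.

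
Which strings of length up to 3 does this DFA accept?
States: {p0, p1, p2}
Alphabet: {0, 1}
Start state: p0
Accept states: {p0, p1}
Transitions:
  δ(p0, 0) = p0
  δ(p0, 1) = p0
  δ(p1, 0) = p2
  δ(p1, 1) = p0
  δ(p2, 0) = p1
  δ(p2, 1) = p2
ε, 0, 1, 00, 01, 10, 11, 000, 001, 010, 011, 100, 101, 110, 111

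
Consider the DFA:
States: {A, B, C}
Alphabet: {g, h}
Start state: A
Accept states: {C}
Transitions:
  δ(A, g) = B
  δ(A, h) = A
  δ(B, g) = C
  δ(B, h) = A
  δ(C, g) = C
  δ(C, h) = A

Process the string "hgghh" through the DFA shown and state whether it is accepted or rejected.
Processing string "hgghh":
  A --h--> A
  A --g--> B
  B --g--> C
  C --h--> A
  A --h--> A
Final state: A
Accept states: {C}
No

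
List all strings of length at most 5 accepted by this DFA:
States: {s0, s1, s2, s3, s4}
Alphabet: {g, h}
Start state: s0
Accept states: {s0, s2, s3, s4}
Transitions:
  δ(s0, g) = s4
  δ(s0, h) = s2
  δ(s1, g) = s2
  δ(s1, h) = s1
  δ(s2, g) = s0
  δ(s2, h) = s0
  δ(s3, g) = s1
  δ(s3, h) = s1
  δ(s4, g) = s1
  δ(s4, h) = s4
ε, g, h, gh, hg, hh, ggg, ghh, hgg, hgh, hhg, hhh, gggg, gggh, gghg, ghgg, ghhh, hggh, hghg, hghh, hhgh, hhhg, hhhh, ggggg, ggggh, ggghg, ggghh, gghgg, gghgh, gghhg, ghggg, ghggh, ghghg, ghhgg, ghhhh, hgggg, hgghh, hghgg, hghgh, hghhg, hghhh, hhggg, hhghh, hhhgg, hhhgh, hhhhg, hhhhh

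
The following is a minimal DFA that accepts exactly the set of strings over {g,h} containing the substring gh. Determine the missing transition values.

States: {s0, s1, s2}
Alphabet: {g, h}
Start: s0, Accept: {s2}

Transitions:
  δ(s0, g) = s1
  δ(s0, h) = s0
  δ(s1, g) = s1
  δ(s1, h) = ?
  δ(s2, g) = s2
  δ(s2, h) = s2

From the language and accept set, identify what each state tracks — s0: no g seen yet; s1: seen a g, waiting for h; s2: substring gh seen.
Each missing δ(q, a) is the state matching the new tracked value after reading a.
δ(s1, h) = s2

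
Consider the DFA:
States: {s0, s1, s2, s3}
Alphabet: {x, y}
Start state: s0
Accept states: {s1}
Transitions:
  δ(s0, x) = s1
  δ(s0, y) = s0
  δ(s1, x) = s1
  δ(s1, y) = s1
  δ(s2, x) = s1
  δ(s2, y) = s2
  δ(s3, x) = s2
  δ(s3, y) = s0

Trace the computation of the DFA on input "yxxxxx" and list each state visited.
read 'y': s0 → s0
  read 'x': s0 → s1
  read 'x': s1 → s1
  read 'x': s1 → s1
  read 'x': s1 → s1
  read 'x': s1 → s1
s0 -> s0 -> s1 -> s1 -> s1 -> s1 -> s1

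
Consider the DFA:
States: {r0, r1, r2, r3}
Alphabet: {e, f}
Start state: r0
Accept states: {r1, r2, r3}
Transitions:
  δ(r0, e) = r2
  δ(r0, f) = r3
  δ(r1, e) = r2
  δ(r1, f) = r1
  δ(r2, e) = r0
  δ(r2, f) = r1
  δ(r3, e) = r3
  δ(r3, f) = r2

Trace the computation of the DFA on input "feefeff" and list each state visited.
read 'f': r0 → r3
  read 'e': r3 → r3
  read 'e': r3 → r3
  read 'f': r3 → r2
  read 'e': r2 → r0
  read 'f': r0 → r3
  read 'f': r3 → r2
r0 -> r3 -> r3 -> r3 -> r2 -> r0 -> r3 -> r2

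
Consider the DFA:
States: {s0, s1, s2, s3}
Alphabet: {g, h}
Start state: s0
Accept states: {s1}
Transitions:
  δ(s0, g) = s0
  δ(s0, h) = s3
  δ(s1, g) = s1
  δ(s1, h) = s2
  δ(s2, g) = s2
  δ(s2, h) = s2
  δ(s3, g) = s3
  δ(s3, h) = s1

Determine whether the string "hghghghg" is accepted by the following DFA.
Processing string "hghghghg":
  s0 --h--> s3
  s3 --g--> s3
  s3 --h--> s1
  s1 --g--> s1
  s1 --h--> s2
  s2 --g--> s2
  s2 --h--> s2
  s2 --g--> s2
Final state: s2
Accept states: {s1}
No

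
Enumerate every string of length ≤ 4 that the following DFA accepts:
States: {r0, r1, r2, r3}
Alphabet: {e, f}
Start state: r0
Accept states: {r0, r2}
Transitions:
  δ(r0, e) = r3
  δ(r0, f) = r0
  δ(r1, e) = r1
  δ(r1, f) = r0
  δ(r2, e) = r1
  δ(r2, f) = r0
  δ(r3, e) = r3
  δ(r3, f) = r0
ε, f, ef, ff, eef, eff, fef, fff, eeef, eeff, efef, efff, feef, feff, ffef, ffff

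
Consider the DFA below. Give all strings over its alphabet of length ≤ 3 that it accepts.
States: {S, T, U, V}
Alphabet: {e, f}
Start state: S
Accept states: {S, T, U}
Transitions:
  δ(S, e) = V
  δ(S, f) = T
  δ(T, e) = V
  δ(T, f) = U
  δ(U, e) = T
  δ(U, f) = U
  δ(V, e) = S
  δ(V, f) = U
ε, f, ee, ef, ff, eef, efe, eff, fee, fef, ffe, fff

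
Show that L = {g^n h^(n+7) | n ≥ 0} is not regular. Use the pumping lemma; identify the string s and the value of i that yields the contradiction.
Assume L is regular with pumping length p. Idea: pumping the g-block breaks the fixed offset of 7.
Choose s = g^p h^(p+7) ∈ L. By the pumping lemma, s = xyz with |xy| ≤ p, |y| > 0, so y = g^k with k ≥ 1. Then xy²z = g^(p+k) h^(p+7). For this to be in L we would need p+7 = (p+k)+7, i.e. k = 0, contradicting k ≥ 1. So xy²z ∉ L.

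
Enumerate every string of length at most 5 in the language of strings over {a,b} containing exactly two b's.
bb, abb, bab, bba, aabb, abab, abba, baab, baba, bbaa, aaabb, aabab, aabba, abaab, ababa, abbaa, baaab, baaba, babaa, bbaaa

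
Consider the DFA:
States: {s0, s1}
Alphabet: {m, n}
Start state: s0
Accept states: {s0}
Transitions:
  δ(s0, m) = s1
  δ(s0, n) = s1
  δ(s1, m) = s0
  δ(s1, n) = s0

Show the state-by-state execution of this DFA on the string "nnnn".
read 'n': s0 → s1
  read 'n': s1 → s0
  read 'n': s0 → s1
  read 'n': s1 → s0
s0 -> s1 -> s0 -> s1 -> s0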